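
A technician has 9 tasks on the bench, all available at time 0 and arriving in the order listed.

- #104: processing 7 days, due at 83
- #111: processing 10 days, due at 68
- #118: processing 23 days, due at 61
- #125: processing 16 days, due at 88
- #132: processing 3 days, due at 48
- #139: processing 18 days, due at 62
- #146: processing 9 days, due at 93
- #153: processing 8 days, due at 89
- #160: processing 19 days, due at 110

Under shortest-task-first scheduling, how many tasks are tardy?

SPT (increasing processing time): #132 #104 #153 #146 #111 #125 #139 #160 #118.
#132: 0→3, due 48, tardiness 0
#104: 3→10, due 83, tardiness 0
#153: 10→18, due 89, tardiness 0
#146: 18→27, due 93, tardiness 0
#111: 27→37, due 68, tardiness 0
#125: 37→53, due 88, tardiness 0
#139: 53→71, due 62, tardiness 9
#160: 71→90, due 110, tardiness 0
#118: 90→113, due 61, tardiness 52
Late tasks: 2.

2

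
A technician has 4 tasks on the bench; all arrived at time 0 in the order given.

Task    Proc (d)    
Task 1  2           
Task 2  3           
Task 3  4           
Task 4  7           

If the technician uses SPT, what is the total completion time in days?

32

SPT (increasing processing time): Task 1 Task 2 Task 3 Task 4.
Task 1: 0→2
Task 2: 2→5
Task 3: 5→9
Task 4: 9→16
Sum = 2+5+9+16 = 32.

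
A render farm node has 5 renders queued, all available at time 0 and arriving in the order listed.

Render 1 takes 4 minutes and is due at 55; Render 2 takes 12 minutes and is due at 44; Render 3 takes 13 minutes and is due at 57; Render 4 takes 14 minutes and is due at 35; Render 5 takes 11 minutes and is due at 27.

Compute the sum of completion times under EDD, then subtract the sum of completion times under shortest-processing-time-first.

28

EDD (increasing due date): Render 5 Render 4 Render 2 Render 1 Render 3.
Render 5: 0→11
Render 4: 11→25
Render 2: 25→37
Render 1: 37→41
Render 3: 41→54
Sum = 11+25+37+41+54 = 168.
SPT (increasing processing time): Render 1 Render 5 Render 2 Render 3 Render 4.
Render 1: 0→4
Render 5: 4→15
Render 2: 15→27
Render 3: 27→40
Render 4: 40→54
Sum = 4+15+27+40+54 = 140.
Difference = 168 − 140 = 28.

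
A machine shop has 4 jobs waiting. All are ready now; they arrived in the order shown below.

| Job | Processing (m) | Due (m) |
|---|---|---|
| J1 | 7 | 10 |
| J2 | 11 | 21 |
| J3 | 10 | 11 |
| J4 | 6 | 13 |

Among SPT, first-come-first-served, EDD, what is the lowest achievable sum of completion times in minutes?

SPT (increasing processing time): J4 J1 J3 J2.
J4: 0→6
J1: 6→13
J3: 13→23
J2: 23→34
Sum = 6+13+23+34 = 76.
FIFO (arrival order): J1 J2 J3 J4.
J1: 0→7
J2: 7→18
J3: 18→28
J4: 28→34
Sum = 7+18+28+34 = 87.
EDD (increasing due date): J1 J3 J4 J2.
J1: 0→7
J3: 7→17
J4: 17→23
J2: 23→34
Sum = 7+17+23+34 = 81.
SPT 76, FIFO 87, EDD 81 → minimum 76.

76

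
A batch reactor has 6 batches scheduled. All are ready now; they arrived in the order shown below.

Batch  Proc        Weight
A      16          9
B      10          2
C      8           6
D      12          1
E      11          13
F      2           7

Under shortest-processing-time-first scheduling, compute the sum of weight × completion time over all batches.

SPT (increasing processing time): F C B E D A.
F: finishes 2, weight 7, w·C = 14
C: finishes 10, weight 6, w·C = 60
B: finishes 20, weight 2, w·C = 40
E: finishes 31, weight 13, w·C = 403
D: finishes 43, weight 1, w·C = 43
A: finishes 59, weight 9, w·C = 531
Sum = 14+60+40+403+43+531 = 1091.

1091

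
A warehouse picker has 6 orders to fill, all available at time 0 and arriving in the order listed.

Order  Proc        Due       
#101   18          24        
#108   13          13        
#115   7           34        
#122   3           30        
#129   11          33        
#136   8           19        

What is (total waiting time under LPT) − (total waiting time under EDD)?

LPT (decreasing processing time): #101 #108 #129 #136 #115 #122.
#101: waits 0, runs 0→18
#108: waits 18, runs 18→31
#129: waits 31, runs 31→42
#136: waits 42, runs 42→50
#115: waits 50, runs 50→57
#122: waits 57, runs 57→60
Sum = 0+18+31+42+50+57 = 198.
EDD (increasing due date): #108 #136 #101 #122 #129 #115.
#108: waits 0, runs 0→13
#136: waits 13, runs 13→21
#101: waits 21, runs 21→39
#122: waits 39, runs 39→42
#129: waits 42, runs 42→53
#115: waits 53, runs 53→60
Sum = 0+13+21+39+42+53 = 168.
Difference = 198 − 168 = 30.

30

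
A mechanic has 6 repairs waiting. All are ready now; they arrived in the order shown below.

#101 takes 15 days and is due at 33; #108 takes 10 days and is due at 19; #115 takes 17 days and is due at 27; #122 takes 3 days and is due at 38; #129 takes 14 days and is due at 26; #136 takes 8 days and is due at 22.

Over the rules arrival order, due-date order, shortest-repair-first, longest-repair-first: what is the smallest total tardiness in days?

68

FIFO (arrival order): #101 #108 #115 #122 #129 #136.
#101: 0→15, due 33, tardiness 0
#108: 15→25, due 19, tardiness 6
#115: 25→42, due 27, tardiness 15
#122: 42→45, due 38, tardiness 7
#129: 45→59, due 26, tardiness 33
#136: 59→67, due 22, tardiness 45
Sum = 0+6+15+7+33+45 = 106.
EDD (increasing due date): #108 #136 #129 #115 #101 #122.
#108: 0→10, due 19, tardiness 0
#136: 10→18, due 22, tardiness 0
#129: 18→32, due 26, tardiness 6
#115: 32→49, due 27, tardiness 22
#101: 49→64, due 33, tardiness 31
#122: 64→67, due 38, tardiness 29
Sum = 0+0+6+22+31+29 = 88.
SPT (increasing processing time): #122 #136 #108 #129 #101 #115.
#122: 0→3, due 38, tardiness 0
#136: 3→11, due 22, tardiness 0
#108: 11→21, due 19, tardiness 2
#129: 21→35, due 26, tardiness 9
#101: 35→50, due 33, tardiness 17
#115: 50→67, due 27, tardiness 40
Sum = 0+0+2+9+17+40 = 68.
LPT (decreasing processing time): #115 #101 #129 #108 #136 #122.
#115: 0→17, due 27, tardiness 0
#101: 17→32, due 33, tardiness 0
#129: 32→46, due 26, tardiness 20
#108: 46→56, due 19, tardiness 37
#136: 56→64, due 22, tardiness 42
#122: 64→67, due 38, tardiness 29
Sum = 0+0+20+37+42+29 = 128.
FIFO 106, EDD 88, SPT 68, LPT 128 → minimum 68.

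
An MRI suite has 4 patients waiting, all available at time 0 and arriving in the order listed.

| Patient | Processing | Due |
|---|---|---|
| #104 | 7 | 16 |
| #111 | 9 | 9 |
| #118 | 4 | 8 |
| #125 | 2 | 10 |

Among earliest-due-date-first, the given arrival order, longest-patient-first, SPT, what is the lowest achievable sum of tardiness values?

13

EDD (increasing due date): #118 #111 #125 #104.
#118: 0→4, due 8, tardiness 0
#111: 4→13, due 9, tardiness 4
#125: 13→15, due 10, tardiness 5
#104: 15→22, due 16, tardiness 6
Sum = 0+4+5+6 = 15.
FIFO (arrival order): #104 #111 #118 #125.
#104: 0→7, due 16, tardiness 0
#111: 7→16, due 9, tardiness 7
#118: 16→20, due 8, tardiness 12
#125: 20→22, due 10, tardiness 12
Sum = 0+7+12+12 = 31.
LPT (decreasing processing time): #111 #104 #118 #125.
#111: 0→9, due 9, tardiness 0
#104: 9→16, due 16, tardiness 0
#118: 16→20, due 8, tardiness 12
#125: 20→22, due 10, tardiness 12
Sum = 0+0+12+12 = 24.
SPT (increasing processing time): #125 #118 #104 #111.
#125: 0→2, due 10, tardiness 0
#118: 2→6, due 8, tardiness 0
#104: 6→13, due 16, tardiness 0
#111: 13→22, due 9, tardiness 13
Sum = 0+0+0+13 = 13.
EDD 15, FIFO 31, LPT 24, SPT 13 → minimum 13.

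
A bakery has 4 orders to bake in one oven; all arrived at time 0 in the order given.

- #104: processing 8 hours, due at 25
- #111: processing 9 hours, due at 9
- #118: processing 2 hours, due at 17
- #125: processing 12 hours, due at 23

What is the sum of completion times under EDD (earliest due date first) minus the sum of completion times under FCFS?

-1

EDD (increasing due date): #111 #118 #125 #104.
#111: 0→9
#118: 9→11
#125: 11→23
#104: 23→31
Sum = 9+11+23+31 = 74.
FIFO (arrival order): #104 #111 #118 #125.
#104: 0→8
#111: 8→17
#118: 17→19
#125: 19→31
Sum = 8+17+19+31 = 75.
Difference = 74 − 75 = -1.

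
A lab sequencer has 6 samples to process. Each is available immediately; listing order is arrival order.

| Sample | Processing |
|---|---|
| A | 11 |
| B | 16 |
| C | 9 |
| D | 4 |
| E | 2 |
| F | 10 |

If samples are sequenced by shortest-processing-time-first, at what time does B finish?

SPT (increasing processing time): E D C F A B.
E: 0→2
D: 2→6
C: 6→15
F: 15→25
A: 25→36
B: 36→52

52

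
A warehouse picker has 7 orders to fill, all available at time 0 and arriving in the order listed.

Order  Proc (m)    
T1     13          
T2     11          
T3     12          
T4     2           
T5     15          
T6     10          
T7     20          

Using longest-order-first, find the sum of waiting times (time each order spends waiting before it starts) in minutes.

315

LPT (decreasing processing time): T7 T5 T1 T3 T2 T6 T4.
T7: waits 0, runs 0→20
T5: waits 20, runs 20→35
T1: waits 35, runs 35→48
T3: waits 48, runs 48→60
T2: waits 60, runs 60→71
T6: waits 71, runs 71→81
T4: waits 81, runs 81→83
Sum = 0+20+35+48+60+71+81 = 315.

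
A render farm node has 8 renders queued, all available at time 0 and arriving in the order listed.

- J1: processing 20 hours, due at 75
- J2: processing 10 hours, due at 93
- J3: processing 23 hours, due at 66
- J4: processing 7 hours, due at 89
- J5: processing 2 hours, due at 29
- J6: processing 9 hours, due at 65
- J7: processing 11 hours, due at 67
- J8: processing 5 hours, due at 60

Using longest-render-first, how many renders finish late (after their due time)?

3

LPT (decreasing processing time): J3 J1 J7 J2 J6 J4 J8 J5.
J3: 0→23, due 66, tardiness 0
J1: 23→43, due 75, tardiness 0
J7: 43→54, due 67, tardiness 0
J2: 54→64, due 93, tardiness 0
J6: 64→73, due 65, tardiness 8
J4: 73→80, due 89, tardiness 0
J8: 80→85, due 60, tardiness 25
J5: 85→87, due 29, tardiness 58
Late renders: 3.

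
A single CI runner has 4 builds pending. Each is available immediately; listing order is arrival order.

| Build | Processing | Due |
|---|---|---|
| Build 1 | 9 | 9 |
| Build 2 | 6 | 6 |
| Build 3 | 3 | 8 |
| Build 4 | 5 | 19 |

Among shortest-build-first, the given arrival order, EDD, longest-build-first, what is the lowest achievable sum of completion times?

48

SPT (increasing processing time): Build 3 Build 4 Build 2 Build 1.
Build 3: 0→3
Build 4: 3→8
Build 2: 8→14
Build 1: 14→23
Sum = 3+8+14+23 = 48.
FIFO (arrival order): Build 1 Build 2 Build 3 Build 4.
Build 1: 0→9
Build 2: 9→15
Build 3: 15→18
Build 4: 18→23
Sum = 9+15+18+23 = 65.
EDD (increasing due date): Build 2 Build 3 Build 1 Build 4.
Build 2: 0→6
Build 3: 6→9
Build 1: 9→18
Build 4: 18→23
Sum = 6+9+18+23 = 56.
LPT (decreasing processing time): Build 1 Build 2 Build 4 Build 3.
Build 1: 0→9
Build 2: 9→15
Build 4: 15→20
Build 3: 20→23
Sum = 9+15+20+23 = 67.
SPT 48, FIFO 65, EDD 56, LPT 67 → minimum 48.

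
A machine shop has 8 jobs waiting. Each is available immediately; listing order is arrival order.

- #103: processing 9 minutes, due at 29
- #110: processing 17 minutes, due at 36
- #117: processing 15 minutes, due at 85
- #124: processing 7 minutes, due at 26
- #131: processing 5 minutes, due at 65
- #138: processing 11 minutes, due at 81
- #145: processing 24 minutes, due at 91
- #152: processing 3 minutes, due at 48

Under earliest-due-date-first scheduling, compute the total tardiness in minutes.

EDD (increasing due date): #124 #103 #110 #152 #131 #138 #117 #145.
#124: 0→7, due 26, tardiness 0
#103: 7→16, due 29, tardiness 0
#110: 16→33, due 36, tardiness 0
#152: 33→36, due 48, tardiness 0
#131: 36→41, due 65, tardiness 0
#138: 41→52, due 81, tardiness 0
#117: 52→67, due 85, tardiness 0
#145: 67→91, due 91, tardiness 0
Sum = 0+0+0+0+0+0+0+0 = 0.

0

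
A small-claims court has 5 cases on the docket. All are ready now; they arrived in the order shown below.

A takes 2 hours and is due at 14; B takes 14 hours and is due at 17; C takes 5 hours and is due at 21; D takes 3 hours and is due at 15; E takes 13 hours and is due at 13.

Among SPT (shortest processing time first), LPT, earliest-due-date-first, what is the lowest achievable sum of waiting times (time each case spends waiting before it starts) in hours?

SPT (increasing processing time): A D C E B.
A: waits 0, runs 0→2
D: waits 2, runs 2→5
C: waits 5, runs 5→10
E: waits 10, runs 10→23
B: waits 23, runs 23→37
Sum = 0+2+5+10+23 = 40.
LPT (decreasing processing time): B E C D A.
B: waits 0, runs 0→14
E: waits 14, runs 14→27
C: waits 27, runs 27→32
D: waits 32, runs 32→35
A: waits 35, runs 35→37
Sum = 0+14+27+32+35 = 108.
EDD (increasing due date): E A D B C.
E: waits 0, runs 0→13
A: waits 13, runs 13→15
D: waits 15, runs 15→18
B: waits 18, runs 18→32
C: waits 32, runs 32→37
Sum = 0+13+15+18+32 = 78.
SPT 40, LPT 108, EDD 78 → minimum 40.

40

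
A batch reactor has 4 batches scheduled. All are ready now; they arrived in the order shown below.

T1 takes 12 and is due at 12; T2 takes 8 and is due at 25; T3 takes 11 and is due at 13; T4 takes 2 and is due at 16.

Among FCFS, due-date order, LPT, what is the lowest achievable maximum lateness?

10

FIFO (arrival order): T1 T2 T3 T4.
T1: 0→12, due 12, lateness 0
T2: 12→20, due 25, lateness -5
T3: 20→31, due 13, lateness 18
T4: 31→33, due 16, lateness 17
Maximum = 18.
EDD (increasing due date): T1 T3 T4 T2.
T1: 0→12, due 12, lateness 0
T3: 12→23, due 13, lateness 10
T4: 23→25, due 16, lateness 9
T2: 25→33, due 25, lateness 8
Maximum = 10.
LPT (decreasing processing time): T1 T3 T2 T4.
T1: 0→12, due 12, lateness 0
T3: 12→23, due 13, lateness 10
T2: 23→31, due 25, lateness 6
T4: 31→33, due 16, lateness 17
Maximum = 17.
FIFO 18, EDD 10, LPT 17 → minimum 10.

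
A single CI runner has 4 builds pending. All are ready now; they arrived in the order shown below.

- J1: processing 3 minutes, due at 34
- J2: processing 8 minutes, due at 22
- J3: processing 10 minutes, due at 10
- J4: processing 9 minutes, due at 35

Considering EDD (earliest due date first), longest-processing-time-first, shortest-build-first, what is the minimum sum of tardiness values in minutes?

0

EDD (increasing due date): J3 J2 J1 J4.
J3: 0→10, due 10, tardiness 0
J2: 10→18, due 22, tardiness 0
J1: 18→21, due 34, tardiness 0
J4: 21→30, due 35, tardiness 0
Sum = 0+0+0+0 = 0.
LPT (decreasing processing time): J3 J4 J2 J1.
J3: 0→10, due 10, tardiness 0
J4: 10→19, due 35, tardiness 0
J2: 19→27, due 22, tardiness 5
J1: 27→30, due 34, tardiness 0
Sum = 0+0+5+0 = 5.
SPT (increasing processing time): J1 J2 J4 J3.
J1: 0→3, due 34, tardiness 0
J2: 3→11, due 22, tardiness 0
J4: 11→20, due 35, tardiness 0
J3: 20→30, due 10, tardiness 20
Sum = 0+0+0+20 = 20.
EDD 0, LPT 5, SPT 20 → minimum 0.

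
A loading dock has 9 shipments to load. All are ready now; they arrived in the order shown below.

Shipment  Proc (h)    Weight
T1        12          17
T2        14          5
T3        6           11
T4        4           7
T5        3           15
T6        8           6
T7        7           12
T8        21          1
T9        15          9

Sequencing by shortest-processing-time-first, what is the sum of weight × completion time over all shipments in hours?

SPT (increasing processing time): T5 T4 T3 T7 T6 T1 T2 T9 T8.
T5: finishes 3, weight 15, w·C = 45
T4: finishes 7, weight 7, w·C = 49
T3: finishes 13, weight 11, w·C = 143
T7: finishes 20, weight 12, w·C = 240
T6: finishes 28, weight 6, w·C = 168
T1: finishes 40, weight 17, w·C = 680
T2: finishes 54, weight 5, w·C = 270
T9: finishes 69, weight 9, w·C = 621
T8: finishes 90, weight 1, w·C = 90
Sum = 45+49+143+240+168+680+270+621+90 = 2306.

2306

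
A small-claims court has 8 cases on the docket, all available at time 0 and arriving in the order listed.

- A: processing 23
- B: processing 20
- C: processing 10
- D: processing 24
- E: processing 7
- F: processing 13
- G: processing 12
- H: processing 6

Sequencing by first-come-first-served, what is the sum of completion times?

601

FIFO (arrival order): A B C D E F G H.
A: 0→23
B: 23→43
C: 43→53
D: 53→77
E: 77→84
F: 84→97
G: 97→109
H: 109→115
Sum = 23+43+53+77+84+97+109+115 = 601.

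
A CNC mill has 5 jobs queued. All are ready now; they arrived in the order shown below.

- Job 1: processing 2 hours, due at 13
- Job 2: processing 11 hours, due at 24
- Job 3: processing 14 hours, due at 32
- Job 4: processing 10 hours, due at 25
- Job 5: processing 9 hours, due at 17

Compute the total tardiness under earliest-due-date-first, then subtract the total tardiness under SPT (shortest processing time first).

EDD (increasing due date): Job 1 Job 5 Job 2 Job 4 Job 3.
Job 1: 0→2, due 13, tardiness 0
Job 5: 2→11, due 17, tardiness 0
Job 2: 11→22, due 24, tardiness 0
Job 4: 22→32, due 25, tardiness 7
Job 3: 32→46, due 32, tardiness 14
Sum = 0+0+0+7+14 = 21.
SPT (increasing processing time): Job 1 Job 5 Job 4 Job 2 Job 3.
Job 1: 0→2, due 13, tardiness 0
Job 5: 2→11, due 17, tardiness 0
Job 4: 11→21, due 25, tardiness 0
Job 2: 21→32, due 24, tardiness 8
Job 3: 32→46, due 32, tardiness 14
Sum = 0+0+0+8+14 = 22.
Difference = 21 − 22 = -1.

-1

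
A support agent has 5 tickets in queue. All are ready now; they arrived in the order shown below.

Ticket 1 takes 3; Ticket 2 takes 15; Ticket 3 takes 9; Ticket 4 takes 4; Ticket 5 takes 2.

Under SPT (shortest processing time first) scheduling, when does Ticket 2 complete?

33

SPT (increasing processing time): Ticket 5 Ticket 1 Ticket 4 Ticket 3 Ticket 2.
Ticket 5: 0→2
Ticket 1: 2→5
Ticket 4: 5→9
Ticket 3: 9→18
Ticket 2: 18→33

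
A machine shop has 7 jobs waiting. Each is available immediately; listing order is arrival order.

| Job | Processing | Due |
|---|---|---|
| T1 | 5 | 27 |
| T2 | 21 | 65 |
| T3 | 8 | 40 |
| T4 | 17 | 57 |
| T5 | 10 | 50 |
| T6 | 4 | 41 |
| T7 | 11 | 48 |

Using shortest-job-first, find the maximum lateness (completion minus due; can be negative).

SPT (increasing processing time): T6 T1 T3 T5 T7 T4 T2.
T6: 0→4, due 41, lateness -37
T1: 4→9, due 27, lateness -18
T3: 9→17, due 40, lateness -23
T5: 17→27, due 50, lateness -23
T7: 27→38, due 48, lateness -10
T4: 38→55, due 57, lateness -2
T2: 55→76, due 65, lateness 11
Maximum = 11.

11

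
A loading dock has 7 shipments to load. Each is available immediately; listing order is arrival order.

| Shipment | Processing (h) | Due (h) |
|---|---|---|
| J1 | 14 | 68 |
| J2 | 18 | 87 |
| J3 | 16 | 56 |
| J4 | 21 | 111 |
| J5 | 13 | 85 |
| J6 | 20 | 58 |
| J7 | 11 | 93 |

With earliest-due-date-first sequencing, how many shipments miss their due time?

EDD (increasing due date): J3 J6 J1 J5 J2 J7 J4.
J3: 0→16, due 56, tardiness 0
J6: 16→36, due 58, tardiness 0
J1: 36→50, due 68, tardiness 0
J5: 50→63, due 85, tardiness 0
J2: 63→81, due 87, tardiness 0
J7: 81→92, due 93, tardiness 0
J4: 92→113, due 111, tardiness 2
Late shipments: 1.

1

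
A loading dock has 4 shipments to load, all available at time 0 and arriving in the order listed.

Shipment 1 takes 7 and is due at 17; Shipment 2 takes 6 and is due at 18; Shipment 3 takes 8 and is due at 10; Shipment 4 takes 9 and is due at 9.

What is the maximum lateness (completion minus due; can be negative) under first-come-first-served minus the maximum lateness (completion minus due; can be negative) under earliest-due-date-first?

FIFO (arrival order): Shipment 1 Shipment 2 Shipment 3 Shipment 4.
Shipment 1: 0→7, due 17, lateness -10
Shipment 2: 7→13, due 18, lateness -5
Shipment 3: 13→21, due 10, lateness 11
Shipment 4: 21→30, due 9, lateness 21
Maximum = 21.
EDD (increasing due date): Shipment 4 Shipment 3 Shipment 1 Shipment 2.
Shipment 4: 0→9, due 9, lateness 0
Shipment 3: 9→17, due 10, lateness 7
Shipment 1: 17→24, due 17, lateness 7
Shipment 2: 24→30, due 18, lateness 12
Maximum = 12.
Difference = 21 − 12 = 9.

9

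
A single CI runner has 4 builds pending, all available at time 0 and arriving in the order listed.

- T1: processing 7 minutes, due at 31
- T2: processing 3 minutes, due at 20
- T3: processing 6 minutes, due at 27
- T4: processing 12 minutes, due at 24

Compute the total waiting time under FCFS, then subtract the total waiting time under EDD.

-6

FIFO (arrival order): T1 T2 T3 T4.
T1: waits 0, runs 0→7
T2: waits 7, runs 7→10
T3: waits 10, runs 10→16
T4: waits 16, runs 16→28
Sum = 0+7+10+16 = 33.
EDD (increasing due date): T2 T4 T3 T1.
T2: waits 0, runs 0→3
T4: waits 3, runs 3→15
T3: waits 15, runs 15→21
T1: waits 21, runs 21→28
Sum = 0+3+15+21 = 39.
Difference = 33 − 39 = -6.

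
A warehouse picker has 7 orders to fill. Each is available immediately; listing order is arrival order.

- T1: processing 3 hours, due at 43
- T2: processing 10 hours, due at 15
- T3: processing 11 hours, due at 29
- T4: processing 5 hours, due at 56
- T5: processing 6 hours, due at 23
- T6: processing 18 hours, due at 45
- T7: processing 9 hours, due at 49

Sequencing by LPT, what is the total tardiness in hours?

LPT (decreasing processing time): T6 T3 T2 T7 T5 T4 T1.
T6: 0→18, due 45, tardiness 0
T3: 18→29, due 29, tardiness 0
T2: 29→39, due 15, tardiness 24
T7: 39→48, due 49, tardiness 0
T5: 48→54, due 23, tardiness 31
T4: 54→59, due 56, tardiness 3
T1: 59→62, due 43, tardiness 19
Sum = 0+0+24+0+31+3+19 = 77.

77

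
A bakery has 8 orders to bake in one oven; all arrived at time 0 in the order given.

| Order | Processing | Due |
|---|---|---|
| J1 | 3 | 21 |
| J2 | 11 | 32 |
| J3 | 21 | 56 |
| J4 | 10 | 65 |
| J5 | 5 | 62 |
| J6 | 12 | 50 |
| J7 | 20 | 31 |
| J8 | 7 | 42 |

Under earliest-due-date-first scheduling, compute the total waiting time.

307

EDD (increasing due date): J1 J7 J2 J8 J6 J3 J5 J4.
J1: waits 0, runs 0→3
J7: waits 3, runs 3→23
J2: waits 23, runs 23→34
J8: waits 34, runs 34→41
J6: waits 41, runs 41→53
J3: waits 53, runs 53→74
J5: waits 74, runs 74→79
J4: waits 79, runs 79→89
Sum = 0+3+23+34+41+53+74+79 = 307.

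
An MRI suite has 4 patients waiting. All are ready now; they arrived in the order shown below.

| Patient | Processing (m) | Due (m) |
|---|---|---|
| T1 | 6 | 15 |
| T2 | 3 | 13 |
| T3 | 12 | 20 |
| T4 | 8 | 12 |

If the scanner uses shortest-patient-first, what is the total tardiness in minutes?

SPT (increasing processing time): T2 T1 T4 T3.
T2: 0→3, due 13, tardiness 0
T1: 3→9, due 15, tardiness 0
T4: 9→17, due 12, tardiness 5
T3: 17→29, due 20, tardiness 9
Sum = 0+0+5+9 = 14.

14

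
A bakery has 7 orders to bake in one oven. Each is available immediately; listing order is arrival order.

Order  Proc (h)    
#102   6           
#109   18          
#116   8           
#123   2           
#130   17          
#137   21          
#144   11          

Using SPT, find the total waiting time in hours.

SPT (increasing processing time): #123 #102 #116 #144 #130 #109 #137.
#123: waits 0, runs 0→2
#102: waits 2, runs 2→8
#116: waits 8, runs 8→16
#144: waits 16, runs 16→27
#130: waits 27, runs 27→44
#109: waits 44, runs 44→62
#137: waits 62, runs 62→83
Sum = 0+2+8+16+27+44+62 = 159.

159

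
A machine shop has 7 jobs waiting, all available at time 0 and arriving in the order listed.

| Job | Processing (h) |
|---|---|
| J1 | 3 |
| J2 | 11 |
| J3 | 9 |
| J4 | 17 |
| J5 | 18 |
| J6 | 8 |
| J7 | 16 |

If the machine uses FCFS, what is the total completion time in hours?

286

FIFO (arrival order): J1 J2 J3 J4 J5 J6 J7.
J1: 0→3
J2: 3→14
J3: 14→23
J4: 23→40
J5: 40→58
J6: 58→66
J7: 66→82
Sum = 3+14+23+40+58+66+82 = 286.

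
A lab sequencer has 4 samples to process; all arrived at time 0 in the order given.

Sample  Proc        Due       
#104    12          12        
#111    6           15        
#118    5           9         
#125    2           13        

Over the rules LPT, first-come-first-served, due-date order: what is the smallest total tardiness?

LPT (decreasing processing time): #104 #111 #118 #125.
#104: 0→12, due 12, tardiness 0
#111: 12→18, due 15, tardiness 3
#118: 18→23, due 9, tardiness 14
#125: 23→25, due 13, tardiness 12
Sum = 0+3+14+12 = 29.
FIFO (arrival order): #104 #111 #118 #125.
#104: 0→12, due 12, tardiness 0
#111: 12→18, due 15, tardiness 3
#118: 18→23, due 9, tardiness 14
#125: 23→25, due 13, tardiness 12
Sum = 0+3+14+12 = 29.
EDD (increasing due date): #118 #104 #125 #111.
#118: 0→5, due 9, tardiness 0
#104: 5→17, due 12, tardiness 5
#125: 17→19, due 13, tardiness 6
#111: 19→25, due 15, tardiness 10
Sum = 0+5+6+10 = 21.
LPT 29, FIFO 29, EDD 21 → minimum 21.

21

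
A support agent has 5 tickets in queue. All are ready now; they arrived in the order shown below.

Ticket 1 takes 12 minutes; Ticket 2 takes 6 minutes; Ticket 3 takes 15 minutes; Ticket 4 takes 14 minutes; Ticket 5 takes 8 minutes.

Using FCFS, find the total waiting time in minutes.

FIFO (arrival order): Ticket 1 Ticket 2 Ticket 3 Ticket 4 Ticket 5.
Ticket 1: waits 0, runs 0→12
Ticket 2: waits 12, runs 12→18
Ticket 3: waits 18, runs 18→33
Ticket 4: waits 33, runs 33→47
Ticket 5: waits 47, runs 47→55
Sum = 0+12+18+33+47 = 110.

110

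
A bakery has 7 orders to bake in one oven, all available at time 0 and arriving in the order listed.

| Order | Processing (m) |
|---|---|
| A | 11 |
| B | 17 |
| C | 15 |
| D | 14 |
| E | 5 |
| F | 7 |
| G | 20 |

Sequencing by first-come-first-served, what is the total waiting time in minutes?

FIFO (arrival order): A B C D E F G.
A: waits 0, runs 0→11
B: waits 11, runs 11→28
C: waits 28, runs 28→43
D: waits 43, runs 43→57
E: waits 57, runs 57→62
F: waits 62, runs 62→69
G: waits 69, runs 69→89
Sum = 0+11+28+43+57+62+69 = 270.

270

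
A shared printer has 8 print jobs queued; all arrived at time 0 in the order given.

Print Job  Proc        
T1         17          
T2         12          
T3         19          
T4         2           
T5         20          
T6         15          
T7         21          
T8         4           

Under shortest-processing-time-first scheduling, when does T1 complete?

SPT (increasing processing time): T4 T8 T2 T6 T1 T3 T5 T7.
T4: 0→2
T8: 2→6
T2: 6→18
T6: 18→33
T1: 33→50

50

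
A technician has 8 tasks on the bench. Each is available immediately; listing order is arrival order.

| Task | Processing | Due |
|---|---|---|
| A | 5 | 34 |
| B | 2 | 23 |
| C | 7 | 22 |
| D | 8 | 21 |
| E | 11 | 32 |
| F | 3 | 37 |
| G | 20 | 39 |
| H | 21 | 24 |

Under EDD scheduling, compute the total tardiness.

109

EDD (increasing due date): D C B H E A F G.
D: 0→8, due 21, tardiness 0
C: 8→15, due 22, tardiness 0
B: 15→17, due 23, tardiness 0
H: 17→38, due 24, tardiness 14
E: 38→49, due 32, tardiness 17
A: 49→54, due 34, tardiness 20
F: 54→57, due 37, tardiness 20
G: 57→77, due 39, tardiness 38
Sum = 0+0+0+14+17+20+20+38 = 109.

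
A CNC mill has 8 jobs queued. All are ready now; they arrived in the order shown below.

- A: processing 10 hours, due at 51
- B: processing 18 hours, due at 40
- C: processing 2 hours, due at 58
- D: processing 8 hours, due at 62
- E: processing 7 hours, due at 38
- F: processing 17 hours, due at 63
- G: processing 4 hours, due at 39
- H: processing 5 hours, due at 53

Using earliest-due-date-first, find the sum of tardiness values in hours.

8

EDD (increasing due date): E G B A H C D F.
E: 0→7, due 38, tardiness 0
G: 7→11, due 39, tardiness 0
B: 11→29, due 40, tardiness 0
A: 29→39, due 51, tardiness 0
H: 39→44, due 53, tardiness 0
C: 44→46, due 58, tardiness 0
D: 46→54, due 62, tardiness 0
F: 54→71, due 63, tardiness 8
Sum = 0+0+0+0+0+0+0+8 = 8.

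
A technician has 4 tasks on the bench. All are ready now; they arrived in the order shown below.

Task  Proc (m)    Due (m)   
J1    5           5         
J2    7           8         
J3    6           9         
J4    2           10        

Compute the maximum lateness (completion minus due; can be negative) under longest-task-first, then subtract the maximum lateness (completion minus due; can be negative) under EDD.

3

LPT (decreasing processing time): J2 J3 J1 J4.
J2: 0→7, due 8, lateness -1
J3: 7→13, due 9, lateness 4
J1: 13→18, due 5, lateness 13
J4: 18→20, due 10, lateness 10
Maximum = 13.
EDD (increasing due date): J1 J2 J3 J4.
J1: 0→5, due 5, lateness 0
J2: 5→12, due 8, lateness 4
J3: 12→18, due 9, lateness 9
J4: 18→20, due 10, lateness 10
Maximum = 10.
Difference = 13 − 10 = 3.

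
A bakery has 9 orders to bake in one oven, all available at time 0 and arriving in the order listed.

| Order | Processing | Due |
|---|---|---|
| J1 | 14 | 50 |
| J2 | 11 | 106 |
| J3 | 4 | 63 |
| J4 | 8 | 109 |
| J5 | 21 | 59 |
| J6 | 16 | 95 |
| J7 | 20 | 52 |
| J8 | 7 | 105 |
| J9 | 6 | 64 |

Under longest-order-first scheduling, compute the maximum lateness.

44

LPT (decreasing processing time): J5 J7 J6 J1 J2 J4 J8 J9 J3.
J5: 0→21, due 59, lateness -38
J7: 21→41, due 52, lateness -11
J6: 41→57, due 95, lateness -38
J1: 57→71, due 50, lateness 21
J2: 71→82, due 106, lateness -24
J4: 82→90, due 109, lateness -19
J8: 90→97, due 105, lateness -8
J9: 97→103, due 64, lateness 39
J3: 103→107, due 63, lateness 44
Maximum = 44.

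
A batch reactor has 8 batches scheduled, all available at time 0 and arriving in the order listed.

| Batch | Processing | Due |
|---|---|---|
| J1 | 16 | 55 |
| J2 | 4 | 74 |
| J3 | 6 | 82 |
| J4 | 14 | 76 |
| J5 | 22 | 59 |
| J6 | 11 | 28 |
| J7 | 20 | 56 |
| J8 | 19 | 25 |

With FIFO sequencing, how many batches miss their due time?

4

FIFO (arrival order): J1 J2 J3 J4 J5 J6 J7 J8.
J1: 0→16, due 55, tardiness 0
J2: 16→20, due 74, tardiness 0
J3: 20→26, due 82, tardiness 0
J4: 26→40, due 76, tardiness 0
J5: 40→62, due 59, tardiness 3
J6: 62→73, due 28, tardiness 45
J7: 73→93, due 56, tardiness 37
J8: 93→112, due 25, tardiness 87
Late batches: 4.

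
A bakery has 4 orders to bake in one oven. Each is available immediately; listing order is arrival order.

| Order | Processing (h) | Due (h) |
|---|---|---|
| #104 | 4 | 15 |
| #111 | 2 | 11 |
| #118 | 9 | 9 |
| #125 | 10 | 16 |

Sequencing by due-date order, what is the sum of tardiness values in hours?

9

EDD (increasing due date): #118 #111 #104 #125.
#118: 0→9, due 9, tardiness 0
#111: 9→11, due 11, tardiness 0
#104: 11→15, due 15, tardiness 0
#125: 15→25, due 16, tardiness 9
Sum = 0+0+0+9 = 9.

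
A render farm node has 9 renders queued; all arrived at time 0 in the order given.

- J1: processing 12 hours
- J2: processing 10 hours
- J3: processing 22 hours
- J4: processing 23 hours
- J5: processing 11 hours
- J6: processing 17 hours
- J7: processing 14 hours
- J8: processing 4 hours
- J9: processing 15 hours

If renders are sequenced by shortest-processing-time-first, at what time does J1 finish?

SPT (increasing processing time): J8 J2 J5 J1 J7 J9 J6 J3 J4.
J8: 0→4
J2: 4→14
J5: 14→25
J1: 25→37

37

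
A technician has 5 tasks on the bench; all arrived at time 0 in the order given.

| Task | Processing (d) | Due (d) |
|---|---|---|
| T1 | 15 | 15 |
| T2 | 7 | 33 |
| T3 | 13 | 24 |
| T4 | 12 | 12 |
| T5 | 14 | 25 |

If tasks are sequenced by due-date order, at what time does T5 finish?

EDD (increasing due date): T4 T1 T3 T5 T2.
T4: 0→12
T1: 12→27
T3: 27→40
T5: 40→54

54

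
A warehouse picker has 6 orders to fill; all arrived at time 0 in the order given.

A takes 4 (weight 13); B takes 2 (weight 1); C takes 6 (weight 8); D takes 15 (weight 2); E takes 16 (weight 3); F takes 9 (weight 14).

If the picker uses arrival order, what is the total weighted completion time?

1065

FIFO (arrival order): A B C D E F.
A: finishes 4, weight 13, w·C = 52
B: finishes 6, weight 1, w·C = 6
C: finishes 12, weight 8, w·C = 96
D: finishes 27, weight 2, w·C = 54
E: finishes 43, weight 3, w·C = 129
F: finishes 52, weight 14, w·C = 728
Sum = 52+6+96+54+129+728 = 1065.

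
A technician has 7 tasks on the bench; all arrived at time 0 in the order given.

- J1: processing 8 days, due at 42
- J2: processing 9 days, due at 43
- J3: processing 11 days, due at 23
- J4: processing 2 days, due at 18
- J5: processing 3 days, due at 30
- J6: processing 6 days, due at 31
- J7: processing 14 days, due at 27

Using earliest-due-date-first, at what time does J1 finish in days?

44

EDD (increasing due date): J4 J3 J7 J5 J6 J1 J2.
J4: 0→2
J3: 2→13
J7: 13→27
J5: 27→30
J6: 30→36
J1: 36→44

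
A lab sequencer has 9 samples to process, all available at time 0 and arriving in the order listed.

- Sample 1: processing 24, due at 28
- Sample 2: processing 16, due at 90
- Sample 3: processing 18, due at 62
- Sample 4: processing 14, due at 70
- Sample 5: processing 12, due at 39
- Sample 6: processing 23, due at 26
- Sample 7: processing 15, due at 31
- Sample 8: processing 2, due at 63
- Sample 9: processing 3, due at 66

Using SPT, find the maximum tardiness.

SPT (increasing processing time): Sample 8 Sample 9 Sample 5 Sample 4 Sample 7 Sample 2 Sample 3 Sample 6 Sample 1.
Sample 8: 0→2, due 63, tardiness 0
Sample 9: 2→5, due 66, tardiness 0
Sample 5: 5→17, due 39, tardiness 0
Sample 4: 17→31, due 70, tardiness 0
Sample 7: 31→46, due 31, tardiness 15
Sample 2: 46→62, due 90, tardiness 0
Sample 3: 62→80, due 62, tardiness 18
Sample 6: 80→103, due 26, tardiness 77
Sample 1: 103→127, due 28, tardiness 99
Maximum = 99.

99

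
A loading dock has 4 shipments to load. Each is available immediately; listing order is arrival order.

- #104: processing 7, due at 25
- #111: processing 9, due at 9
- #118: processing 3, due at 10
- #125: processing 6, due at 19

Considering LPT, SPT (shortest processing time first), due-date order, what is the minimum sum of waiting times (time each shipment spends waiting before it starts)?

28

LPT (decreasing processing time): #111 #104 #125 #118.
#111: waits 0, runs 0→9
#104: waits 9, runs 9→16
#125: waits 16, runs 16→22
#118: waits 22, runs 22→25
Sum = 0+9+16+22 = 47.
SPT (increasing processing time): #118 #125 #104 #111.
#118: waits 0, runs 0→3
#125: waits 3, runs 3→9
#104: waits 9, runs 9→16
#111: waits 16, runs 16→25
Sum = 0+3+9+16 = 28.
EDD (increasing due date): #111 #118 #125 #104.
#111: waits 0, runs 0→9
#118: waits 9, runs 9→12
#125: waits 12, runs 12→18
#104: waits 18, runs 18→25
Sum = 0+9+12+18 = 39.
LPT 47, SPT 28, EDD 39 → minimum 28.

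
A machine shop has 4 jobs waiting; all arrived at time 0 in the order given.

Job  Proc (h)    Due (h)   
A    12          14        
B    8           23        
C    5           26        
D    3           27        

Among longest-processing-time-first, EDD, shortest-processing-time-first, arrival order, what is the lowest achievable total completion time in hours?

55

LPT (decreasing processing time): A B C D.
A: 0→12
B: 12→20
C: 20→25
D: 25→28
Sum = 12+20+25+28 = 85.
EDD (increasing due date): A B C D.
A: 0→12
B: 12→20
C: 20→25
D: 25→28
Sum = 12+20+25+28 = 85.
SPT (increasing processing time): D C B A.
D: 0→3
C: 3→8
B: 8→16
A: 16→28
Sum = 3+8+16+28 = 55.
FIFO (arrival order): A B C D.
A: 0→12
B: 12→20
C: 20→25
D: 25→28
Sum = 12+20+25+28 = 85.
LPT 85, EDD 85, SPT 55, FIFO 85 → minimum 55.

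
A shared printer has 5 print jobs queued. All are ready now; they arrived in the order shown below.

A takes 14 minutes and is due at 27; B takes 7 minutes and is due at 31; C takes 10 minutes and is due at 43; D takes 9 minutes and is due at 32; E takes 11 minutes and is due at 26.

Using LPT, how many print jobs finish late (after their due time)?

LPT (decreasing processing time): A E C D B.
A: 0→14, due 27, tardiness 0
E: 14→25, due 26, tardiness 0
C: 25→35, due 43, tardiness 0
D: 35→44, due 32, tardiness 12
B: 44→51, due 31, tardiness 20
Late print jobs: 2.

2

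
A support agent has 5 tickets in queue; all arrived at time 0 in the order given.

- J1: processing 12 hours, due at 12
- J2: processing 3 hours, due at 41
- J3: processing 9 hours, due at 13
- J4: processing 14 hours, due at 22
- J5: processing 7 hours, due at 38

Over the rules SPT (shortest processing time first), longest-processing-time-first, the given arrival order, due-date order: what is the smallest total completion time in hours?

SPT (increasing processing time): J2 J5 J3 J1 J4.
J2: 0→3
J5: 3→10
J3: 10→19
J1: 19→31
J4: 31→45
Sum = 3+10+19+31+45 = 108.
LPT (decreasing processing time): J4 J1 J3 J5 J2.
J4: 0→14
J1: 14→26
J3: 26→35
J5: 35→42
J2: 42→45
Sum = 14+26+35+42+45 = 162.
FIFO (arrival order): J1 J2 J3 J4 J5.
J1: 0→12
J2: 12→15
J3: 15→24
J4: 24→38
J5: 38→45
Sum = 12+15+24+38+45 = 134.
EDD (increasing due date): J1 J3 J4 J5 J2.
J1: 0→12
J3: 12→21
J4: 21→35
J5: 35→42
J2: 42→45
Sum = 12+21+35+42+45 = 155.
SPT 108, LPT 162, FIFO 134, EDD 155 → minimum 108.

108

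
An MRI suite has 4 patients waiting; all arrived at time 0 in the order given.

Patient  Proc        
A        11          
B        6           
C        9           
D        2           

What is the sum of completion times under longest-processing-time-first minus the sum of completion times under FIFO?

3

LPT (decreasing processing time): A C B D.
A: 0→11
C: 11→20
B: 20→26
D: 26→28
Sum = 11+20+26+28 = 85.
FIFO (arrival order): A B C D.
A: 0→11
B: 11→17
C: 17→26
D: 26→28
Sum = 11+17+26+28 = 82.
Difference = 85 − 82 = 3.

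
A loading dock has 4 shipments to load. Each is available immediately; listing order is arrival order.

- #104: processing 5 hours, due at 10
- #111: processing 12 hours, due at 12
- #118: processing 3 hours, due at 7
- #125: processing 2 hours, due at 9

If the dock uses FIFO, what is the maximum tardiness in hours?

FIFO (arrival order): #104 #111 #118 #125.
#104: 0→5, due 10, tardiness 0
#111: 5→17, due 12, tardiness 5
#118: 17→20, due 7, tardiness 13
#125: 20→22, due 9, tardiness 13
Maximum = 13.

13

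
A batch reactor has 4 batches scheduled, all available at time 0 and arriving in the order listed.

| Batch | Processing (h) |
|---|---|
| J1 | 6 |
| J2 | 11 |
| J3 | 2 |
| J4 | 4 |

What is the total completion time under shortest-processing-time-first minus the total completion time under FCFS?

-22

SPT (increasing processing time): J3 J4 J1 J2.
J3: 0→2
J4: 2→6
J1: 6→12
J2: 12→23
Sum = 2+6+12+23 = 43.
FIFO (arrival order): J1 J2 J3 J4.
J1: 0→6
J2: 6→17
J3: 17→19
J4: 19→23
Sum = 6+17+19+23 = 65.
Difference = 43 − 65 = -22.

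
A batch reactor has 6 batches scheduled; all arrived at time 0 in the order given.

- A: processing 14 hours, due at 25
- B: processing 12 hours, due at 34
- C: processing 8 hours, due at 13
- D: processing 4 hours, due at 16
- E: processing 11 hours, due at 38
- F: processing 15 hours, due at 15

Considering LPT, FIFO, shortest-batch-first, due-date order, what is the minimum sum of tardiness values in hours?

LPT (decreasing processing time): F A B E C D.
F: 0→15, due 15, tardiness 0
A: 15→29, due 25, tardiness 4
B: 29→41, due 34, tardiness 7
E: 41→52, due 38, tardiness 14
C: 52→60, due 13, tardiness 47
D: 60→64, due 16, tardiness 48
Sum = 0+4+7+14+47+48 = 120.
FIFO (arrival order): A B C D E F.
A: 0→14, due 25, tardiness 0
B: 14→26, due 34, tardiness 0
C: 26→34, due 13, tardiness 21
D: 34→38, due 16, tardiness 22
E: 38→49, due 38, tardiness 11
F: 49→64, due 15, tardiness 49
Sum = 0+0+21+22+11+49 = 103.
SPT (increasing processing time): D C E B A F.
D: 0→4, due 16, tardiness 0
C: 4→12, due 13, tardiness 0
E: 12→23, due 38, tardiness 0
B: 23→35, due 34, tardiness 1
A: 35→49, due 25, tardiness 24
F: 49→64, due 15, tardiness 49
Sum = 0+0+0+1+24+49 = 74.
EDD (increasing due date): C F D A B E.
C: 0→8, due 13, tardiness 0
F: 8→23, due 15, tardiness 8
D: 23→27, due 16, tardiness 11
A: 27→41, due 25, tardiness 16
B: 41→53, due 34, tardiness 19
E: 53→64, due 38, tardiness 26
Sum = 0+8+11+16+19+26 = 80.
LPT 120, FIFO 103, SPT 74, EDD 80 → minimum 74.

74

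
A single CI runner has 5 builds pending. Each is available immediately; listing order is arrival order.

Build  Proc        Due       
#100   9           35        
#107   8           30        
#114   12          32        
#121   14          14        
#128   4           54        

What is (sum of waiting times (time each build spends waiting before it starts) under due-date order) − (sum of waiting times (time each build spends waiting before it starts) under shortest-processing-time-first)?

43

EDD (increasing due date): #121 #107 #114 #100 #128.
#121: waits 0, runs 0→14
#107: waits 14, runs 14→22
#114: waits 22, runs 22→34
#100: waits 34, runs 34→43
#128: waits 43, runs 43→47
Sum = 0+14+22+34+43 = 113.
SPT (increasing processing time): #128 #107 #100 #114 #121.
#128: waits 0, runs 0→4
#107: waits 4, runs 4→12
#100: waits 12, runs 12→21
#114: waits 21, runs 21→33
#121: waits 33, runs 33→47
Sum = 0+4+12+21+33 = 70.
Difference = 113 − 70 = 43.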